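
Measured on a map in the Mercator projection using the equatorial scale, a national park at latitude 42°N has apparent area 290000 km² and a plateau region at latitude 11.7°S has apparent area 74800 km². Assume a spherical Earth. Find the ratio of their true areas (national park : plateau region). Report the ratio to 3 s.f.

Since Mercator area scale is 1/cos²φ, the true area equals the apparent area multiplied by cos²φ.
True area of national park: 290000 × cos²(42°) = 290000 × 0.5523 = 160200 km².
True area of plateau region: 74800 × cos²(11.7°) = 74800 × 0.9589 = 71720 km².
Ratio = 160200 / 71720 ≈ 2.23.

2.23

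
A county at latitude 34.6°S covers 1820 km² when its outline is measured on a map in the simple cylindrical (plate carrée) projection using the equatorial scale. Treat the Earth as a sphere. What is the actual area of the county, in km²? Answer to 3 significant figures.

Plate carrée maps x = Rλ, y = Rφ. The meridian scale is h = 1 and the parallel scale is k = 1/cos φ = sec φ.
Areal scale = h·k = 1 × sec φ; at 34.6°, h = 1.000, k = 1.215, so h·k = 1.215.
True area = apparent / (areal scale) = 1820 / 1.215 ≈ 1500 km².

1500 km²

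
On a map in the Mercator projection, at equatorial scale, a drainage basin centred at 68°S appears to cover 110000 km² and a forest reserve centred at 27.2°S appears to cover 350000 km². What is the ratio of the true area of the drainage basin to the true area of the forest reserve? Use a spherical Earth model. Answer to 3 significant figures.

Since Mercator area scale is 1/cos²φ, the true area equals the apparent area multiplied by cos²φ.
True area of drainage basin: 110000 × cos²(68°) = 110000 × 0.1403 = 15440 km².
True area of forest reserve: 350000 × cos²(27.2°) = 350000 × 0.7911 = 276900 km².
Ratio = 15440 / 276900 ≈ 0.0558.

0.0558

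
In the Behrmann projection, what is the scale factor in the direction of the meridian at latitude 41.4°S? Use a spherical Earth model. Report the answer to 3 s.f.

Behrmann is a cylindrical equal-area projection with standard parallels at ±30°. A cylindrical equal-area projection with standard parallel φ₀ has meridian scale h = cos φ / cos φ₀ and parallel scale k = cos φ₀ / cos φ (so areas are preserved, h·k = 1).
h = cos 41.4° / cos 30° = 0.7501/0.8660 = 0.8662.

0.866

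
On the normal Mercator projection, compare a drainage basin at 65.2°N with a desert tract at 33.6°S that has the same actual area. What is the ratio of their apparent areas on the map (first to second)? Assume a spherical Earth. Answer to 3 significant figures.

3.94

Mercator is conformal with k = sec φ, so areal scale = k² = sec²φ.
At 65.2°: sec²(65.2°) = 1/0.4195² = 5.684.
At 33.6°: sec²(33.6°) = 1/0.8329² = 1.441.
Ratio = 5.684/1.441 = cos²(33.6°)/cos²(65.2°) ≈ 3.94.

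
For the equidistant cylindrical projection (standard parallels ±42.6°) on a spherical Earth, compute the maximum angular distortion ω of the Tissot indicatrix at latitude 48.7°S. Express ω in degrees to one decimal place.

6.2°

The equidistant cylindrical projection with φ₀ = 42.6° has h = 1 (meridians true) and k = cos φ₀ / cos φ along parallels.
At 48.7°: h = 1.000, k = 1.115; principal scales a = 1.115, b = 1.000.
sin(ω/2) = (a − b)/(a + b) = 0.1153/2.115 = 0.05451, so ω = 2 arcsin(0.05451) ≈ 6.2°.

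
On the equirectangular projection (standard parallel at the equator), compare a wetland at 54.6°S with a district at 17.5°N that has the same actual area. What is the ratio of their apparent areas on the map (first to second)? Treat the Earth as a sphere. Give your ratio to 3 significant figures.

For the equirectangular projection with φ₀ = 0 (plate carrée), h = 1 along meridians and k = sec φ along parallels.
Areal scale at 54.6°: h·k = 1.000 × 1.726 = 1.726.
Areal scale at 17.5°: h·k = 1.000 × 1.049 = 1.049.
Ratio = 1.726/1.049 ≈ 1.65.

1.65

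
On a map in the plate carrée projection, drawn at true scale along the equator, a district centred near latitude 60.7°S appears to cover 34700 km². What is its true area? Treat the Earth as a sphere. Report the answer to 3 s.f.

17000 km²

Plate carrée maps x = Rλ, y = Rφ. The meridian scale is h = 1 and the parallel scale is k = 1/cos φ = sec φ.
Areal scale = h·k = 1 × sec φ; at 60.7°, h = 1.000, k = 2.043, so h·k = 2.043.
True area = apparent / (areal scale) = 34700 / 2.043 ≈ 17000 km².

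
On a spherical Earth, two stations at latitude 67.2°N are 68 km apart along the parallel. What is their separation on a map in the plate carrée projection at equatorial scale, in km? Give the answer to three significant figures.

For the equirectangular projection with φ₀ = 0 (plate carrée), h = 1 along meridians and k = sec φ along parallels.
Along the parallel, k = sec 67.2° = 1/0.3875 = 2.581.
Map distance = 68 × 2.581 ≈ 175 km.

175 km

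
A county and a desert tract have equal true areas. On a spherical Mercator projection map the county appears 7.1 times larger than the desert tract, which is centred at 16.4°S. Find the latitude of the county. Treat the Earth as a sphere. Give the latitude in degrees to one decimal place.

For equal true areas on Mercator, apparent areas scale as sec²φ, so the ratio is cos²φ₂ / cos²φ₁.
cos²φ₂ / cos²φ₁ = 7.1  ⇒  cos φ₁ = cos 16.4° / √7.1 = 0.9593/2.665 = 0.3600.
φ₁ = arccos(0.3600) ≈ 68.9°.

68.9°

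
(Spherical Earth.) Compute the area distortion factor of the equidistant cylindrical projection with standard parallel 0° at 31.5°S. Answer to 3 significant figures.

1.17

In the plate carrée (x = Rλ, y = Rφ), meridians are true-scale (h = 1) and parallels are stretched by k = sec φ.
Areal scale = h·k = 1 × sec φ; at 31.5°, h = 1.000, k = 1.173, so h·k = 1.173.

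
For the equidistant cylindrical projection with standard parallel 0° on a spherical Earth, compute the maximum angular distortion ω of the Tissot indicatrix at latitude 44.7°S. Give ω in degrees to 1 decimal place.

Plate carrée maps x = Rλ, y = Rφ. The meridian scale is h = 1 and the parallel scale is k = 1/cos φ = sec φ.
At 44.7°: h = 1.000, k = 1.407; principal scales a = 1.407, b = 1.000.
sin(ω/2) = (a − b)/(a + b) = 0.4069/2.407 = 0.1690, so ω = 2 arcsin(0.1690) ≈ 19.5°.

19.5°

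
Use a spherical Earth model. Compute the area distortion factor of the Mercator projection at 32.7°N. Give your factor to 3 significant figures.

1.41

For Mercator, h = k = sec φ (a conformal cylindrical projection has a single point scale, 1/cos φ).
Areal scale = k² = sec²φ = 1/cos²(32.7°) = 1/0.8415² = 1.412.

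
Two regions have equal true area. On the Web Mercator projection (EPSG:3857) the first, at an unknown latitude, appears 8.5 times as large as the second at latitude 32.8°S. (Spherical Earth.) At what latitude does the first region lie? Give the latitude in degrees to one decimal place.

On Mercator, (apparent₁)/(apparent₂) = sec²φ₁ / sec²φ₂ when true areas are equal.
cos²φ₂ / cos²φ₁ = 8.5  ⇒  cos φ₁ = cos 32.8° / √8.5 = 0.8406/2.915 = 0.2883.
φ₁ = arccos(0.2883) ≈ 73.2°.

73.2°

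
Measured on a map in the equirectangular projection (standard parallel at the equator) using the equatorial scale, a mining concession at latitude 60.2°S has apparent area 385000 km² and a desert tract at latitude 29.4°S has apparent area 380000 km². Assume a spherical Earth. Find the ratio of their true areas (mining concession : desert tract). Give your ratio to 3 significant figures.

Plate carrée has h = 1 and k = sec φ, giving areal scale sec φ; true area = (apparent area) · cos φ.
True area of mining concession: 385000 × cos(60.2°) = 385000 × 0.4970 = 191300 km².
True area of desert tract: 380000 × cos(29.4°) = 380000 × 0.8712 = 331100 km².
Ratio = 191300 / 331100 ≈ 0.578.

0.578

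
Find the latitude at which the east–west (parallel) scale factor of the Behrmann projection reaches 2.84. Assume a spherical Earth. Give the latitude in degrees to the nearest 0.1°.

Behrmann is a cylindrical equal-area projection with standard parallels at ±30°. Cylindrical equal-area (φ₀ = 30°): h = cos φ / cos 30° along meridians, k = cos 30° / cos φ along parallels; h·k = 1.
k = cos φ₀ / cos φ = 2.84  ⇒  cos φ = cos 30° / 2.84 = 0.3049.
φ = arccos(0.3049) ≈ 72.2°.

72.2°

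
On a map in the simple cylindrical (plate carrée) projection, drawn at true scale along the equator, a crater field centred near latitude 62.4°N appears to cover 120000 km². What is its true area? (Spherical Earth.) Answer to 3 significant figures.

Plate carrée maps x = Rλ, y = Rφ. The meridian scale is h = 1 and the parallel scale is k = 1/cos φ = sec φ.
Areal scale = h·k = 1 × sec φ; at 62.4°, h = 1.000, k = 2.158, so h·k = 2.158.
True area = apparent / (areal scale) = 120000 / 2.158 ≈ 55600 km².

55600 km²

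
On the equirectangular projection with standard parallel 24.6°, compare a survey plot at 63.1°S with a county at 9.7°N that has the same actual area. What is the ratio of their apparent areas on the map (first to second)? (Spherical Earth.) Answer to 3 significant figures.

2.18

In the equirectangular projection with standard parallel φ₀ = 24.6° (x = Rλ cos φ₀, y = Rφ), meridians are true-scale (h = 1) and the parallel scale is k = cos φ₀ / cos φ.
Areal scale at 63.1°: h·k = 1.000 × 2.010 = 2.010.
Areal scale at 9.7°: h·k = 1.000 × 0.9224 = 0.9224.
Ratio = 2.010/0.9224 ≈ 2.18.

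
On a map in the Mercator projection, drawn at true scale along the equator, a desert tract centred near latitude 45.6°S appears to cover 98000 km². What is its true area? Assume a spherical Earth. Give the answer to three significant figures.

For Mercator, h = k = sec φ (a conformal cylindrical projection has a single point scale, 1/cos φ).
Areal scale = k² = sec²φ = 1/cos²(45.6°) = 1/0.6997² = 2.043.
True area = apparent / (areal scale) = 98000 / 2.043 ≈ 48000 km².

48000 km²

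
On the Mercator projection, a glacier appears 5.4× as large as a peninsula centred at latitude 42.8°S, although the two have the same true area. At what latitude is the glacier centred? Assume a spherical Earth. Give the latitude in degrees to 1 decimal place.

71.6°

On Mercator, (apparent₁)/(apparent₂) = sec²φ₁ / sec²φ₂ when true areas are equal.
cos²φ₂ / cos²φ₁ = 5.4  ⇒  cos φ₁ = cos 42.8° / √5.4 = 0.7337/2.324 = 0.3157.
φ₁ = arccos(0.3157) ≈ 71.6°.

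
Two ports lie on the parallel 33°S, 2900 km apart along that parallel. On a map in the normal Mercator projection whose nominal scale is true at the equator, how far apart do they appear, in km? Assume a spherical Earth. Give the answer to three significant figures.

3460 km

Mercator is conformal, so the point scale is isotropic: h = k = sec φ = 1/cos φ.
Along the parallel, k = sec 33° = 1/0.8387 = 1.192.
Map distance = 2900 × 1.192 ≈ 3460 km.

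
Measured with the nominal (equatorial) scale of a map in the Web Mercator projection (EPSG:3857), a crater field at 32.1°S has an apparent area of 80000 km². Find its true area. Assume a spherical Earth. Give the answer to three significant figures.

Mercator is conformal, so the point scale is isotropic: h = k = sec φ = 1/cos φ.
Areal scale = k² = sec²φ = 1/cos²(32.1°) = 1/0.8471² = 1.394.
True area = apparent / (areal scale) = 80000 / 1.394 ≈ 57400 km².

57400 km²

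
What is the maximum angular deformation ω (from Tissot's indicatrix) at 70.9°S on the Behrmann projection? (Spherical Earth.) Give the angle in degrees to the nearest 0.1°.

97.2°

The Behrmann projection is cylindrical equal-area with φ₀ = 30°. A cylindrical equal-area projection with standard parallel φ₀ has meridian scale h = cos φ / cos φ₀ and parallel scale k = cos φ₀ / cos φ (so areas are preserved, h·k = 1).
At 70.9°: h = 0.3778, k = 2.647; principal scales a = 2.647, b = 0.3778.
sin(ω/2) = (a − b)/(a + b) = 2.269/3.024 = 0.7501, so ω = 2 arcsin(0.7501) ≈ 97.2°.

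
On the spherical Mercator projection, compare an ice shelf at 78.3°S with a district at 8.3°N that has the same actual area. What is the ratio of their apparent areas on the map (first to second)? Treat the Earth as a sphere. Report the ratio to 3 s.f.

On Mercator, area is exaggerated by sec²φ = 1/cos²φ.
At 78.3°: sec²(78.3°) = 1/0.2028² = 24.32.
At 8.3°: sec²(8.3°) = 1/0.9895² = 1.021.
Ratio = 24.32/1.021 = cos²(8.3°)/cos²(78.3°) ≈ 23.8.

23.8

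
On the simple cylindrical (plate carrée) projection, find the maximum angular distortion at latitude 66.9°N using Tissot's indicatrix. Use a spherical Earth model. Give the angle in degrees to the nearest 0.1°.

Plate carrée maps x = Rλ, y = Rφ. The meridian scale is h = 1 and the parallel scale is k = 1/cos φ = sec φ.
At 66.9°: h = 1.000, k = 2.549; principal scales a = 2.549, b = 1.000.
sin(ω/2) = (a − b)/(a + b) = 1.549/3.549 = 0.4364, so ω = 2 arcsin(0.4364) ≈ 51.8°.

51.8°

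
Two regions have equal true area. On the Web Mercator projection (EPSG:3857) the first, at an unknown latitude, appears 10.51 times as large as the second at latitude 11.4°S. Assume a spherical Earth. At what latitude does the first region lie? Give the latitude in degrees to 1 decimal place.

For equal true areas on Mercator, apparent areas scale as sec²φ, so the ratio is cos²φ₂ / cos²φ₁.
cos²φ₂ / cos²φ₁ = 10.51  ⇒  cos φ₁ = cos 11.4° / √10.51 = 0.9803/3.242 = 0.3024.
φ₁ = arccos(0.3024) ≈ 72.4°.

72.4°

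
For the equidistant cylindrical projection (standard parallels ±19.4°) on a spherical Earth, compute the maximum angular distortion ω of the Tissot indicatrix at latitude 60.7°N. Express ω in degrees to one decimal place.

36.9°

In the equirectangular projection with standard parallel φ₀ = 19.4° (x = Rλ cos φ₀, y = Rφ), meridians are true-scale (h = 1) and the parallel scale is k = cos φ₀ / cos φ.
At 60.7°: h = 1.000, k = 1.927; principal scales a = 1.927, b = 1.000.
sin(ω/2) = (a − b)/(a + b) = 0.9274/2.927 = 0.3168, so ω = 2 arcsin(0.3168) ≈ 36.9°.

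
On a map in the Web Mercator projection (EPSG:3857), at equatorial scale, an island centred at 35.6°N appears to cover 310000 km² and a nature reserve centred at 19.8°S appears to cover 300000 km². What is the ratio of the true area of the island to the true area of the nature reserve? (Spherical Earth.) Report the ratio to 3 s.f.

0.772

On Mercator the areal scale is sec²φ, so true area = apparent × cos²φ.
True area of island: 310000 × cos²(35.6°) = 310000 × 0.6611 = 205000 km².
True area of nature reserve: 300000 × cos²(19.8°) = 300000 × 0.8853 = 265600 km².
Ratio = 205000 / 265600 ≈ 0.772.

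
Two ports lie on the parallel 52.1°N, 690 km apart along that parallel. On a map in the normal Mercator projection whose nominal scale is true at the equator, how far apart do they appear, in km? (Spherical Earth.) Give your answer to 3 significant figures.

The Mercator projection is conformal; its linear scale factor is the same in every direction and equals sec φ = 1/cos φ.
Along the parallel, k = sec 52.1° = 1/0.6143 = 1.628.
Map distance = 690 × 1.628 ≈ 1120 km.

1120 km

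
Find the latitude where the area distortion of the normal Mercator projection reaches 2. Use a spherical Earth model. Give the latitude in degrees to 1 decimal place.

Mercator areal scale is sec²φ.
sec²φ = 2  ⇒  cos²φ = 0.5000  ⇒  cos φ = 0.7071.
φ = arccos(0.7071) ≈ 45.0°.

45.0°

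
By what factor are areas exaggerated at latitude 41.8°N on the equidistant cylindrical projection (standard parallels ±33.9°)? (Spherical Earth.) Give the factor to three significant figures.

With standard parallel φ₀ = 33.9°, the equirectangular projection gives x = Rλ cos φ₀, y = Rφ, so h = 1 and k = cos 33.9° / cos φ.
Areal scale = h·k = 1 × cos φ₀ / cos φ; at 41.8°, h = 1.000, k = 1.113, so h·k = 1.113.

1.11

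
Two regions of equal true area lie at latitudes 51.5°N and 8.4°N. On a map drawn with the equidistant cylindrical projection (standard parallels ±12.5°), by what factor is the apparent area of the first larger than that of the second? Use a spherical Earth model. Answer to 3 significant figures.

1.59

The equidistant cylindrical projection with φ₀ = 12.5° has h = 1 (meridians true) and k = cos φ₀ / cos φ along parallels.
Areal scale at 51.5°: h·k = 1.000 × 1.568 = 1.568.
Areal scale at 8.4°: h·k = 1.000 × 0.9869 = 0.9869.
Ratio = 1.568/0.9869 ≈ 1.59.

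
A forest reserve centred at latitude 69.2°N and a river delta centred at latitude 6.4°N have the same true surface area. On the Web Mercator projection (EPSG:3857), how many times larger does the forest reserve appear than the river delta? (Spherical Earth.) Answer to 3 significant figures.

Mercator areal scale is sec²φ.
At 69.2°: sec²(69.2°) = 1/0.3551² = 7.930.
At 6.4°: sec²(6.4°) = 1/0.9938² = 1.013.
Ratio = 7.930/1.013 = cos²(6.4°)/cos²(69.2°) ≈ 7.83.

7.83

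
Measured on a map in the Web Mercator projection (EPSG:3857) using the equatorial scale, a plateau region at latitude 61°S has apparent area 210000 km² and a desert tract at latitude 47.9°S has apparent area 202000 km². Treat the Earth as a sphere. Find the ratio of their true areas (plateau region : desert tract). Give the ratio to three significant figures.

Since Mercator area scale is 1/cos²φ, the true area equals the apparent area multiplied by cos²φ.
True area of plateau region: 210000 × cos²(61°) = 210000 × 0.2350 = 49360 km².
True area of desert tract: 202000 × cos²(47.9°) = 202000 × 0.4495 = 90790 km².
Ratio = 49360 / 90790 ≈ 0.544.

0.544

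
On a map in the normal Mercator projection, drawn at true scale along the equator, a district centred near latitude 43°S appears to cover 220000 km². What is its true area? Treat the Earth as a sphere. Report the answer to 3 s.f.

The Mercator projection is conformal; its linear scale factor is the same in every direction and equals sec φ = 1/cos φ.
Areal scale = k² = sec²φ = 1/cos²(43°) = 1/0.7314² = 1.870.
True area = apparent / (areal scale) = 220000 / 1.870 ≈ 118000 km².

118000 km²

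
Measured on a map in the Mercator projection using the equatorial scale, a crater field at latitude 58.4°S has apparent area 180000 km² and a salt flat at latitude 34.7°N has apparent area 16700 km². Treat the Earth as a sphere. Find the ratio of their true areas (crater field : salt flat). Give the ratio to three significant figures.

4.38

Since Mercator area scale is 1/cos²φ, the true area equals the apparent area multiplied by cos²φ.
True area of crater field: 180000 × cos²(58.4°) = 180000 × 0.2746 = 49420 km².
True area of salt flat: 16700 × cos²(34.7°) = 16700 × 0.6759 = 11290 km².
Ratio = 49420 / 11290 ≈ 4.38.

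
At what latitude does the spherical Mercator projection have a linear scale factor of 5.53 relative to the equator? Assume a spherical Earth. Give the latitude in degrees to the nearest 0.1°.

79.6°

Mercator scale is k = sec φ = 1/cos φ.
1/cos φ = 5.53  ⇒  cos φ = 0.1808  ⇒  φ = arccos(0.1808) ≈ 79.6°.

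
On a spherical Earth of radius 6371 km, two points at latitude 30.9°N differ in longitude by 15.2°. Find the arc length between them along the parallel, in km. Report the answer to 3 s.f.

Arc length along a parallel = R cos φ · Δλ (with Δλ in radians).
= 6371 × cos 30.9° × (15.2° × π/180) = 6371 × 0.8581 × 0.2653 ≈ 1450 km.

1450 km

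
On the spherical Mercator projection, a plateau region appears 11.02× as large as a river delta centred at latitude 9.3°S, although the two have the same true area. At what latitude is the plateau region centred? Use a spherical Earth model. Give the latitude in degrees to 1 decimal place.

Mercator areal scale is sec²φ, so apparent-area ratio = sec²φ₁ / sec²φ₂ = cos²φ₂ / cos²φ₁.
cos²φ₂ / cos²φ₁ = 11.02  ⇒  cos φ₁ = cos 9.3° / √11.02 = 0.9869/3.320 = 0.2973.
φ₁ = arccos(0.2973) ≈ 72.7°.

72.7°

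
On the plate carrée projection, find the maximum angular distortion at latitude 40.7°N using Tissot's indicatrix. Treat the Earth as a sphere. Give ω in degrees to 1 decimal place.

For the equirectangular projection with φ₀ = 0 (plate carrée), h = 1 along meridians and k = sec φ along parallels.
At 40.7°: h = 1.000, k = 1.319; principal scales a = 1.319, b = 1.000.
sin(ω/2) = (a − b)/(a + b) = 0.3190/2.319 = 0.1376, so ω = 2 arcsin(0.1376) ≈ 15.8°.

15.8°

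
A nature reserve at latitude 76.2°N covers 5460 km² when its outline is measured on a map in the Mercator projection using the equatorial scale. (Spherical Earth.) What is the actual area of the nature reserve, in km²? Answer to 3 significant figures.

The Mercator projection is conformal; its linear scale factor is the same in every direction and equals sec φ = 1/cos φ.
Areal scale = k² = sec²φ = 1/cos²(76.2°) = 1/0.2385² = 17.58.
True area = apparent / (areal scale) = 5460 / 17.58 ≈ 311 km².

311 km²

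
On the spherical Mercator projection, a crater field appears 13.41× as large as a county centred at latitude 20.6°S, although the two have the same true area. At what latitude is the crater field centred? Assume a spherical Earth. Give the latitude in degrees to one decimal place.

For equal true areas on Mercator, apparent areas scale as sec²φ, so the ratio is cos²φ₂ / cos²φ₁.
cos²φ₂ / cos²φ₁ = 13.41  ⇒  cos φ₁ = cos 20.6° / √13.41 = 0.9361/3.662 = 0.2556.
φ₁ = arccos(0.2556) ≈ 75.2°.

75.2°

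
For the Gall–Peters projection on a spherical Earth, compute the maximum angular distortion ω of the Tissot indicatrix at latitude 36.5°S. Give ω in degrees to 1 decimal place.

14.7°

The Gall–Peters projection is cylindrical equal-area with φ₀ = 45°. A cylindrical equal-area projection with standard parallel φ₀ has meridian scale h = cos φ / cos φ₀ and parallel scale k = cos φ₀ / cos φ (so areas are preserved, h·k = 1).
At 36.5°: h = 1.137, k = 0.8796; principal scales a = 1.137, b = 0.8796.
sin(ω/2) = (a − b)/(a + b) = 0.2572/2.016 = 0.1275, so ω = 2 arcsin(0.1275) ≈ 14.7°.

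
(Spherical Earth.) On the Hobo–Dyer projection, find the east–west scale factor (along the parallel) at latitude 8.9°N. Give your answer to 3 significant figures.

0.803

Hobo–Dyer is a cylindrical equal-area projection with standard parallels at ±37.5°. For cylindrical equal-area with standard parallel φ₀, h = cos φ / cos φ₀ and k = cos φ₀ / cos φ, so h·k = 1.
k = cos 37.5° / cos 8.9° = 0.7934/0.9880 = 0.8030.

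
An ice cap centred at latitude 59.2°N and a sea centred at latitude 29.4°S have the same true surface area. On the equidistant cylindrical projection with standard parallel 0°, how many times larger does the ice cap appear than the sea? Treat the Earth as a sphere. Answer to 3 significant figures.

1.70

For the equirectangular projection with φ₀ = 0 (plate carrée), h = 1 along meridians and k = sec φ along parallels.
Areal scale at 59.2°: h·k = 1.000 × 1.953 = 1.953.
Areal scale at 29.4°: h·k = 1.000 × 1.148 = 1.148.
Ratio = 1.953/1.148 ≈ 1.70.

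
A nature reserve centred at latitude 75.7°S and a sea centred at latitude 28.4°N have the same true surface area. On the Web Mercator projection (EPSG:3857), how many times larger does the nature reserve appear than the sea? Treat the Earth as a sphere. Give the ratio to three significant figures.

12.7

Mercator areal scale is sec²φ.
At 75.7°: sec²(75.7°) = 1/0.2470² = 16.39.
At 28.4°: sec²(28.4°) = 1/0.8796² = 1.292.
Ratio = 16.39/1.292 = cos²(28.4°)/cos²(75.7°) ≈ 12.7.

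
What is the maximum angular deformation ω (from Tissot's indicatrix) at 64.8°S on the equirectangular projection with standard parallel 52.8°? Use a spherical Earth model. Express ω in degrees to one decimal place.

20.0°

With standard parallel φ₀ = 52.8°, the equirectangular projection gives x = Rλ cos φ₀, y = Rφ, so h = 1 and k = cos 52.8° / cos φ.
At 64.8°: h = 1.000, k = 1.420; principal scales a = 1.420, b = 1.000.
sin(ω/2) = (a − b)/(a + b) = 0.4200/2.420 = 0.1735, so ω = 2 arcsin(0.1735) ≈ 20.0°.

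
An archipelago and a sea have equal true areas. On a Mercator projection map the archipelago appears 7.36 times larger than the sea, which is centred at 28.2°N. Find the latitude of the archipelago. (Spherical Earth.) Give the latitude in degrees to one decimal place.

On Mercator, (apparent₁)/(apparent₂) = sec²φ₁ / sec²φ₂ when true areas are equal.
cos²φ₂ / cos²φ₁ = 7.36  ⇒  cos φ₁ = cos 28.2° / √7.36 = 0.8813/2.713 = 0.3249.
φ₁ = arccos(0.3249) ≈ 71.0°.

71.0°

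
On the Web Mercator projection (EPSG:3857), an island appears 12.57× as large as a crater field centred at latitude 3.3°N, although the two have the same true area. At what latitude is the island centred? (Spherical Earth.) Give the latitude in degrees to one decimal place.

On Mercator, (apparent₁)/(apparent₂) = sec²φ₁ / sec²φ₂ when true areas are equal.
cos²φ₂ / cos²φ₁ = 12.57  ⇒  cos φ₁ = cos 3.3° / √12.57 = 0.9983/3.545 = 0.2816.
φ₁ = arccos(0.2816) ≈ 73.6°.

73.6°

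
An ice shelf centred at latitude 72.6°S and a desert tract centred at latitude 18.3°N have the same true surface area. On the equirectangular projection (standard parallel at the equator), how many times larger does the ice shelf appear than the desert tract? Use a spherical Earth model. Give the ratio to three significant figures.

3.17

For the equirectangular projection with φ₀ = 0 (plate carrée), h = 1 along meridians and k = sec φ along parallels.
Areal scale at 72.6°: h·k = 1.000 × 3.344 = 3.344.
Areal scale at 18.3°: h·k = 1.000 × 1.053 = 1.053.
Ratio = 3.344/1.053 ≈ 3.17.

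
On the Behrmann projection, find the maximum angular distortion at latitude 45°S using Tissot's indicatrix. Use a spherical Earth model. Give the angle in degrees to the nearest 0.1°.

23.1°

The Behrmann projection is cylindrical equal-area with φ₀ = 30°. For cylindrical equal-area with standard parallel φ₀, h = cos φ / cos φ₀ and k = cos φ₀ / cos φ, so h·k = 1.
At 45°: h = 0.8165, k = 1.225; principal scales a = 1.225, b = 0.8165.
sin(ω/2) = (a − b)/(a + b) = 0.4082/2.041 = 0.2000, so ω = 2 arcsin(0.2000) ≈ 23.1°.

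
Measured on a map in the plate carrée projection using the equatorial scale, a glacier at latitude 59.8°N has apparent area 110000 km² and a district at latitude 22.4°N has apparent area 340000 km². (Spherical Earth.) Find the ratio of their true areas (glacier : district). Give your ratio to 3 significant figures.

0.176

On the plate carrée, areal scale = h·k = 1 × sec φ, so true area = apparent × cos φ.
True area of glacier: 110000 × cos(59.8°) = 110000 × 0.5030 = 55330 km².
True area of district: 340000 × cos(22.4°) = 340000 × 0.9245 = 314300 km².
Ratio = 55330 / 314300 ≈ 0.176.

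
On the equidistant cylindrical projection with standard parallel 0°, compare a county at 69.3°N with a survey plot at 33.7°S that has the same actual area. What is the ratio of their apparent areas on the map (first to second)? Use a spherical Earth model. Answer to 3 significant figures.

2.35

In the plate carrée (x = Rλ, y = Rφ), meridians are true-scale (h = 1) and parallels are stretched by k = sec φ.
Areal scale at 69.3°: h·k = 1.000 × 2.829 = 2.829.
Areal scale at 33.7°: h·k = 1.000 × 1.202 = 1.202.
Ratio = 2.829/1.202 ≈ 2.35.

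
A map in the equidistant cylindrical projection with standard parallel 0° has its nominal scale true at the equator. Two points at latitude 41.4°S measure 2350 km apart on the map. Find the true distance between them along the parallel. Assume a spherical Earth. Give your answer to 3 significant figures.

For the equirectangular projection with φ₀ = 0 (plate carrée), h = 1 along meridians and k = sec φ along parallels.
Along the parallel at 41.4°, map distances are exaggerated by k = sec 41.4° = 1.333.
True distance = 2350 / 1.333 = 2350 × cos 41.4° ≈ 1760 km.

1760 km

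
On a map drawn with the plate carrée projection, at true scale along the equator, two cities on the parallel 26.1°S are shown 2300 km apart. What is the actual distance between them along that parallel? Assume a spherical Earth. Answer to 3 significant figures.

2070 km

Plate carrée maps x = Rλ, y = Rφ. The meridian scale is h = 1 and the parallel scale is k = 1/cos φ = sec φ.
Along the parallel at 26.1°, map distances are exaggerated by k = sec 26.1° = 1.114.
True distance = 2300 / 1.114 = 2300 × cos 26.1° ≈ 2070 km.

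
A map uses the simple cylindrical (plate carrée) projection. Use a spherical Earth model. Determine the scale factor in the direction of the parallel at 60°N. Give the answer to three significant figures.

2.00

Plate carrée maps x = Rλ, y = Rφ. The meridian scale is h = 1 and the parallel scale is k = 1/cos φ = sec φ.
k = 1/cos 60° = 1/0.5000 = 2.000.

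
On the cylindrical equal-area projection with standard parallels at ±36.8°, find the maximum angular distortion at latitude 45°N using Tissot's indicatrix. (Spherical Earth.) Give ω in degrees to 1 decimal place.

A cylindrical equal-area projection with standard parallel φ₀ has meridian scale h = cos φ / cos φ₀ and parallel scale k = cos φ₀ / cos φ (so areas are preserved, h·k = 1).
At 45°: h = 0.8831, k = 1.132; principal scales a = 1.132, b = 0.8831.
sin(ω/2) = (a − b)/(a + b) = 0.2493/2.015 = 0.1237, so ω = 2 arcsin(0.1237) ≈ 14.2°.

14.2°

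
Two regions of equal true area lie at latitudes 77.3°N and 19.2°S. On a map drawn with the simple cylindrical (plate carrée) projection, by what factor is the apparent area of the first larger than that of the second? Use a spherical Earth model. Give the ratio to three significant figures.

4.30

In the plate carrée (x = Rλ, y = Rφ), meridians are true-scale (h = 1) and parallels are stretched by k = sec φ.
Areal scale at 77.3°: h·k = 1.000 × 4.549 = 4.549.
Areal scale at 19.2°: h·k = 1.000 × 1.059 = 1.059.
Ratio = 4.549/1.059 ≈ 4.30.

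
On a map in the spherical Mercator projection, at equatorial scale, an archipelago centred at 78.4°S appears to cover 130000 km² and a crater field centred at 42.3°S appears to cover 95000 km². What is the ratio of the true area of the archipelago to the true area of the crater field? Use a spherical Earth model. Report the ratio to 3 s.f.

0.101

Since Mercator area scale is 1/cos²φ, the true area equals the apparent area multiplied by cos²φ.
True area of archipelago: 130000 × cos²(78.4°) = 130000 × 0.04043 = 5256 km².
True area of crater field: 95000 × cos²(42.3°) = 95000 × 0.5471 = 51970 km².
Ratio = 5256 / 51970 ≈ 0.101.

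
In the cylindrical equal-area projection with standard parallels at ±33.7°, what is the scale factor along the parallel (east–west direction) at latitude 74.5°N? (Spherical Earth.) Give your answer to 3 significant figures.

3.11

For cylindrical equal-area with standard parallel φ₀, h = cos φ / cos φ₀ and k = cos φ₀ / cos φ, so h·k = 1.
k = cos 33.7° / cos 74.5° = 0.8320/0.2672 = 3.113.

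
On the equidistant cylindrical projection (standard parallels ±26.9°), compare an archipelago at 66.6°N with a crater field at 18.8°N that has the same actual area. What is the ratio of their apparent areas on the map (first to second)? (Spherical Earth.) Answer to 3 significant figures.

2.38

In the equirectangular projection with standard parallel φ₀ = 26.9° (x = Rλ cos φ₀, y = Rφ), meridians are true-scale (h = 1) and the parallel scale is k = cos φ₀ / cos φ.
Areal scale at 66.6°: h·k = 1.000 × 2.246 = 2.246.
Areal scale at 18.8°: h·k = 1.000 × 0.9421 = 0.9421.
Ratio = 2.246/0.9421 ≈ 2.38.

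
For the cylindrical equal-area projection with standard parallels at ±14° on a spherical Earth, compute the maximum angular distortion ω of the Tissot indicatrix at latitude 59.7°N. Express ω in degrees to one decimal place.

70.1°

A cylindrical equal-area projection with standard parallel φ₀ has meridian scale h = cos φ / cos φ₀ and parallel scale k = cos φ₀ / cos φ (so areas are preserved, h·k = 1).
At 59.7°: h = 0.5200, k = 1.923; principal scales a = 1.923, b = 0.5200.
sin(ω/2) = (a − b)/(a + b) = 1.403/2.443 = 0.5743, so ω = 2 arcsin(0.5743) ≈ 70.1°.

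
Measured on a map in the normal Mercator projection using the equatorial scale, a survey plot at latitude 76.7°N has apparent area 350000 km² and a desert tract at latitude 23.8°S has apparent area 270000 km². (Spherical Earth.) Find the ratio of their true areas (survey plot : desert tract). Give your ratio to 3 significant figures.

0.0819

Mercator's areal exaggeration is sec²φ; hence true area = (apparent area) · cos²φ.
True area of survey plot: 350000 × cos²(76.7°) = 350000 × 0.05292 = 18520 km².
True area of desert tract: 270000 × cos²(23.8°) = 270000 × 0.8372 = 226000 km².
Ratio = 18520 / 226000 ≈ 0.0819.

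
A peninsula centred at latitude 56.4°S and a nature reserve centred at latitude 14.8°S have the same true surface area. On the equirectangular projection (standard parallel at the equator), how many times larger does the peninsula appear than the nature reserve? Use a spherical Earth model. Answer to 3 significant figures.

In the plate carrée (x = Rλ, y = Rφ), meridians are true-scale (h = 1) and parallels are stretched by k = sec φ.
Areal scale at 56.4°: h·k = 1.000 × 1.807 = 1.807.
Areal scale at 14.8°: h·k = 1.000 × 1.034 = 1.034.
Ratio = 1.807/1.034 ≈ 1.75.

1.75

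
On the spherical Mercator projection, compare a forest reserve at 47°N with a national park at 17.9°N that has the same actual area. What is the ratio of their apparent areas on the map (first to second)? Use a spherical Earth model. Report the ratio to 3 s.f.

1.95

On Mercator, area is exaggerated by sec²φ = 1/cos²φ.
At 47°: sec²(47°) = 1/0.6820² = 2.150.
At 17.9°: sec²(17.9°) = 1/0.9516² = 1.104.
Ratio = 2.150/1.104 = cos²(17.9°)/cos²(47°) ≈ 1.95.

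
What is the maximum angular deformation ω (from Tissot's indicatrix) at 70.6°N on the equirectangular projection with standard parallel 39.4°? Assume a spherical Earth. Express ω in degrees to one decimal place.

The equidistant cylindrical projection with φ₀ = 39.4° has h = 1 (meridians true) and k = cos φ₀ / cos φ along parallels.
At 70.6°: h = 1.000, k = 2.326; principal scales a = 2.326, b = 1.000.
sin(ω/2) = (a − b)/(a + b) = 1.326/3.326 = 0.3987, so ω = 2 arcsin(0.3987) ≈ 47.0°.

47.0°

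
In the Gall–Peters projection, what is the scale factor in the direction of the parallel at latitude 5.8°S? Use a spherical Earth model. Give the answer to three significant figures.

Gall–Peters is a cylindrical equal-area projection with standard parallels at ±45°. Cylindrical equal-area (φ₀ = 45°): h = cos φ / cos 45° along meridians, k = cos 45° / cos φ along parallels; h·k = 1.
k = cos 45° / cos 5.8° = 0.7071/0.9949 = 0.7107.

0.711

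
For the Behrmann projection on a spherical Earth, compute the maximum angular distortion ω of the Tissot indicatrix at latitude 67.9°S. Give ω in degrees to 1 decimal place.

Behrmann is a cylindrical equal-area projection with standard parallels at ±30°. A cylindrical equal-area projection with standard parallel φ₀ has meridian scale h = cos φ / cos φ₀ and parallel scale k = cos φ₀ / cos φ (so areas are preserved, h·k = 1).
At 67.9°: h = 0.4344, k = 2.302; principal scales a = 2.302, b = 0.4344.
sin(ω/2) = (a − b)/(a + b) = 1.867/2.736 = 0.6825, so ω = 2 arcsin(0.6825) ≈ 86.1°.

86.1°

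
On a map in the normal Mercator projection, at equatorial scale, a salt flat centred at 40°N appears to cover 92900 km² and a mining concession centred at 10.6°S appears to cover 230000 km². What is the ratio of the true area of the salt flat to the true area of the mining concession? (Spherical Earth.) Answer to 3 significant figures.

0.245

Since Mercator area scale is 1/cos²φ, the true area equals the apparent area multiplied by cos²φ.
True area of salt flat: 92900 × cos²(40°) = 92900 × 0.5868 = 54520 km².
True area of mining concession: 230000 × cos²(10.6°) = 230000 × 0.9662 = 222200 km².
Ratio = 54520 / 222200 ≈ 0.245.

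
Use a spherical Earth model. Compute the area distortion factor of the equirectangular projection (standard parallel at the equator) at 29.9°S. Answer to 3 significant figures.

1.15

In the plate carrée (x = Rλ, y = Rφ), meridians are true-scale (h = 1) and parallels are stretched by k = sec φ.
Areal scale = h·k = 1 × sec φ; at 29.9°, h = 1.000, k = 1.154, so h·k = 1.154.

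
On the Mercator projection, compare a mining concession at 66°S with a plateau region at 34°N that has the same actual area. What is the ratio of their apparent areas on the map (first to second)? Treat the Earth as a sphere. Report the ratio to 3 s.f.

4.15

Mercator is conformal with k = sec φ, so areal scale = k² = sec²φ.
At 66°: sec²(66°) = 1/0.4067² = 6.045.
At 34°: sec²(34°) = 1/0.8290² = 1.455.
Ratio = 6.045/1.455 = cos²(34°)/cos²(66°) ≈ 4.15.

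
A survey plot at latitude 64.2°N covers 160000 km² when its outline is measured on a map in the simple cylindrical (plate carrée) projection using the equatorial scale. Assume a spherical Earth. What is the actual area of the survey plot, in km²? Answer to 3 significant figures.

In the plate carrée (x = Rλ, y = Rφ), meridians are true-scale (h = 1) and parallels are stretched by k = sec φ.
Areal scale = h·k = 1 × sec φ; at 64.2°, h = 1.000, k = 2.298, so h·k = 2.298.
True area = apparent / (areal scale) = 160000 / 2.298 ≈ 69600 km².

69600 km²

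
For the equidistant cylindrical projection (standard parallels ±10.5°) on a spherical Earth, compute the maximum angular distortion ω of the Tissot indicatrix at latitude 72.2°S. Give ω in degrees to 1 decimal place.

In the equirectangular projection with standard parallel φ₀ = 10.5° (x = Rλ cos φ₀, y = Rφ), meridians are true-scale (h = 1) and the parallel scale is k = cos φ₀ / cos φ.
At 72.2°: h = 1.000, k = 3.216; principal scales a = 3.216, b = 1.000.
sin(ω/2) = (a − b)/(a + b) = 2.216/4.216 = 0.5257, so ω = 2 arcsin(0.5257) ≈ 63.4°.

63.4°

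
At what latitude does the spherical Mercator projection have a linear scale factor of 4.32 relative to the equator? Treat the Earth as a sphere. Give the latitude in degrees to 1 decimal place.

76.6°

Mercator scale is k = sec φ = 1/cos φ.
1/cos φ = 4.32  ⇒  cos φ = 0.2315  ⇒  φ = arccos(0.2315) ≈ 76.6°.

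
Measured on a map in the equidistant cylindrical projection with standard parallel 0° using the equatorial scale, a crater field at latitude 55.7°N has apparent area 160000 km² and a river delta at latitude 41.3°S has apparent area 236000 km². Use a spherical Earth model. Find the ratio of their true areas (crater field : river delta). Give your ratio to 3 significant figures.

Plate carrée has h = 1 and k = sec φ, giving areal scale sec φ; true area = (apparent area) · cos φ.
True area of crater field: 160000 × cos(55.7°) = 160000 × 0.5635 = 90160 km².
True area of river delta: 236000 × cos(41.3°) = 236000 × 0.7513 = 177300 km².
Ratio = 90160 / 177300 ≈ 0.509.

0.509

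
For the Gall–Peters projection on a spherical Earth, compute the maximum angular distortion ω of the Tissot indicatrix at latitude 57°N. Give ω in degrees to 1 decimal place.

29.6°

Gall–Peters is a cylindrical equal-area projection with standard parallels at ±45°. A cylindrical equal-area projection with standard parallel φ₀ has meridian scale h = cos φ / cos φ₀ and parallel scale k = cos φ₀ / cos φ (so areas are preserved, h·k = 1).
At 57°: h = 0.7702, k = 1.298; principal scales a = 1.298, b = 0.7702.
sin(ω/2) = (a − b)/(a + b) = 0.5281/2.069 = 0.2553, so ω = 2 arcsin(0.2553) ≈ 29.6°.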